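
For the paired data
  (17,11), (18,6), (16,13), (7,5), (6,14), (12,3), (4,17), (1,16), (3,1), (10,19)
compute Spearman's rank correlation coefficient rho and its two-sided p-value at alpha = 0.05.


Step 1: Rank x and y separately (midranks; no ties here).
rank(x): 17->9, 18->10, 16->8, 7->5, 6->4, 12->7, 4->3, 1->1, 3->2, 10->6
rank(y): 11->5, 6->4, 13->6, 5->3, 14->7, 3->2, 17->9, 16->8, 1->1, 19->10
Step 2: d_i = R_x(i) - R_y(i); compute d_i^2.
  (9-5)^2=16, (10-4)^2=36, (8-6)^2=4, (5-3)^2=4, (4-7)^2=9, (7-2)^2=25, (3-9)^2=36, (1-8)^2=49, (2-1)^2=1, (6-10)^2=16
sum(d^2) = 196.
Step 3: rho = 1 - 6*196 / (10*(10^2 - 1)) = 1 - 1176/990 = -0.187879.
Step 4: Under H0, t = rho * sqrt((n-2)/(1-rho^2)) = -0.5410 ~ t(8).
Step 5: Two-sided p-value from the t-distribution with 8 df = 0.603218.
Step 6: alpha = 0.05. fail to reject H0.

rho = -0.1879, p = 0.603218, fail to reject H0 at alpha = 0.05.


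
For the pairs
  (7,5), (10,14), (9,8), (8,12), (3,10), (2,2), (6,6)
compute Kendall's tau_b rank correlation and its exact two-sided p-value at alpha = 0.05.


Step 1: Enumerate the 21 unordered pairs (i,j) with i<j and classify each by sign(x_j-x_i) * sign(y_j-y_i).
  (1,2):dx=+3,dy=+9->C; (1,3):dx=+2,dy=+3->C; (1,4):dx=+1,dy=+7->C; (1,5):dx=-4,dy=+5->D
  (1,6):dx=-5,dy=-3->C; (1,7):dx=-1,dy=+1->D; (2,3):dx=-1,dy=-6->C; (2,4):dx=-2,dy=-2->C
  (2,5):dx=-7,dy=-4->C; (2,6):dx=-8,dy=-12->C; (2,7):dx=-4,dy=-8->C; (3,4):dx=-1,dy=+4->D
  (3,5):dx=-6,dy=+2->D; (3,6):dx=-7,dy=-6->C; (3,7):dx=-3,dy=-2->C; (4,5):dx=-5,dy=-2->C
  (4,6):dx=-6,dy=-10->C; (4,7):dx=-2,dy=-6->C; (5,6):dx=-1,dy=-8->C; (5,7):dx=+3,dy=-4->D
  (6,7):dx=+4,dy=+4->C
Step 2: C = 16, D = 5, total pairs = 21.
Step 3: tau = (C - D)/(n(n-1)/2) = (16 - 5)/21 = 0.523810.
Step 4: Exact two-sided p-value (enumerate n! = 5040 permutations of y under H0): p = 0.136111.
Step 5: alpha = 0.05. fail to reject H0.

tau_b = 0.5238 (C=16, D=5), p = 0.136111, fail to reject H0.


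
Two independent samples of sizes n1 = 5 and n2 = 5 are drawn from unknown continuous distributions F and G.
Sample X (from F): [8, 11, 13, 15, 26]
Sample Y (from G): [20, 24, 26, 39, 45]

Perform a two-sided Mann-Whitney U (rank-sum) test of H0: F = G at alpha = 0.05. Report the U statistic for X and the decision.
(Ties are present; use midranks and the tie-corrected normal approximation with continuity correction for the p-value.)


Step 1: Combine and sort all 10 observations; assign midranks.
sorted (value, group): (8,X), (11,X), (13,X), (15,X), (20,Y), (24,Y), (26,X), (26,Y), (39,Y), (45,Y)
ranks: 8->1, 11->2, 13->3, 15->4, 20->5, 24->6, 26->7.5, 26->7.5, 39->9, 45->10
Step 2: Rank sum for X: R1 = 1 + 2 + 3 + 4 + 7.5 = 17.5.
Step 3: U_X = R1 - n1(n1+1)/2 = 17.5 - 5*6/2 = 17.5 - 15 = 2.5.
       U_Y = n1*n2 - U_X = 25 - 2.5 = 22.5.
Step 4: Ties are present, so use the tie-corrected normal approximation (with continuity correction) for the p-value.
Step 5: p-value = 0.046533; compare to alpha = 0.05. reject H0.

U_X = 2.5, p = 0.046533, reject H0 at alpha = 0.05.


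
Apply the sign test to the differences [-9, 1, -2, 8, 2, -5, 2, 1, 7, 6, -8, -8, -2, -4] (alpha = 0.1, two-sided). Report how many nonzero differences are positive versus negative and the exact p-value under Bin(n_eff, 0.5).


Step 1: Discard zero differences. Original n = 14; n_eff = number of nonzero differences = 14.
Nonzero differences (with sign): -9, +1, -2, +8, +2, -5, +2, +1, +7, +6, -8, -8, -2, -4
Step 2: Count signs: positive = 7, negative = 7.
Step 3: Under H0: P(positive) = 0.5, so the number of positives S ~ Bin(14, 0.5).
Step 4: Two-sided exact p-value = sum of Bin(14,0.5) probabilities at or below the observed probability = 1.000000.
Step 5: alpha = 0.1. fail to reject H0.

n_eff = 14, pos = 7, neg = 7, p = 1.000000, fail to reject H0.


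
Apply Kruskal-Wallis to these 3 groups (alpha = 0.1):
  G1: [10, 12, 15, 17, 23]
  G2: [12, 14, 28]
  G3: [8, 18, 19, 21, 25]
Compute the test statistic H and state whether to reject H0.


Step 1: Combine all N = 13 observations and assign midranks.
sorted (value, group, rank): (8,G3,1), (10,G1,2), (12,G1,3.5), (12,G2,3.5), (14,G2,5), (15,G1,6), (17,G1,7), (18,G3,8), (19,G3,9), (21,G3,10), (23,G1,11), (25,G3,12), (28,G2,13)
Step 2: Sum ranks within each group.
R_1 = 29.5 (n_1 = 5)
R_2 = 21.5 (n_2 = 3)
R_3 = 40 (n_3 = 5)
Step 3: H = 12/(N(N+1)) * sum(R_i^2/n_i) - 3(N+1)
     = 12/(13*14) * (29.5^2/5 + 21.5^2/3 + 40^2/5) - 3*14
     = 0.065934 * 648.133 - 42
     = 0.734066.
Step 4: Ties present; correction factor C = 1 - 6/(13^3 - 13) = 0.997253. Corrected H = 0.734066 / 0.997253 = 0.736088.
Step 5: Under H0, H ~ chi^2(2); p-value = 0.692087.
Step 6: alpha = 0.1. fail to reject H0.

H = 0.7361, df = 2, p = 0.692087, fail to reject H0.


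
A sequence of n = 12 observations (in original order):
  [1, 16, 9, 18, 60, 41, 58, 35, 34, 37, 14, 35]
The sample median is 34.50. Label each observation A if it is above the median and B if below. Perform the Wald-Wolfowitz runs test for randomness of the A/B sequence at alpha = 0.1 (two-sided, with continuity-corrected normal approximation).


Step 1: Compute median = 34.50; label A = above, B = below.
Labels in order: BBBBAAAABABA  (n_A = 6, n_B = 6)
Step 2: Count runs R = 6.
Step 3: Under H0 (random ordering), E[R] = 2*n_A*n_B/(n_A+n_B) + 1 = 2*6*6/12 + 1 = 7.0000.
        Var[R] = 2*n_A*n_B*(2*n_A*n_B - n_A - n_B) / ((n_A+n_B)^2 * (n_A+n_B-1)) = 4320/1584 = 2.7273.
        SD[R] = 1.6514.
Step 4: Continuity-corrected z = (R + 0.5 - E[R]) / SD[R] = (6 + 0.5 - 7.0000) / 1.6514 = -0.3028.
Step 5: Two-sided p-value via normal approximation = 2*(1 - Phi(|z|)) = 0.762069.
Step 6: alpha = 0.1. fail to reject H0.

R = 6, z = -0.3028, p = 0.762069, fail to reject H0.


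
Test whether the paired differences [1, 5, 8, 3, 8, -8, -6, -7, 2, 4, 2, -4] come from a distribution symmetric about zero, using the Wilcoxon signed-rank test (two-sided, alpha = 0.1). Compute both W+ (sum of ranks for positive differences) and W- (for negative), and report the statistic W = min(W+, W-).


Step 1: Drop any zero differences (none here) and take |d_i|.
|d| = [1, 5, 8, 3, 8, 8, 6, 7, 2, 4, 2, 4]
Step 2: Midrank |d_i| (ties get averaged ranks).
ranks: |1|->1, |5|->7, |8|->11, |3|->4, |8|->11, |8|->11, |6|->8, |7|->9, |2|->2.5, |4|->5.5, |2|->2.5, |4|->5.5
Step 3: Attach original signs; sum ranks with positive sign and with negative sign.
W+ = 1 + 7 + 11 + 4 + 11 + 2.5 + 5.5 + 2.5 = 44.5
W- = 11 + 8 + 9 + 5.5 = 33.5
(Check: W+ + W- = 78 should equal n(n+1)/2 = 78.)
Step 4: Test statistic W = min(W+, W-) = 33.5.
Step 5: Ties in |d|, so use the tie-corrected normal approximation.
        E[W] = n(n+1)/4 = 12*13/4 = 39.
        Tie groups: |d|=2 (t=2), |d|=4 (t=2), |d|=8 (t=3); sum(t^3 - t) = 36.
        Var[W] = n(n+1)(2n+1)/24 - sum(t^3-t)/48 = 3900/24 - 36/48 = 161.75.
        z = (W - E[W]) / sqrt(Var[W]) = (33.5 - 39) / 12.7181 = -0.4325.
        Two-sided p = 2*Phi(z) = 0.665411.
Step 6: alpha = 0.1. fail to reject H0.

W+ = 44.5, W- = 33.5, W = min = 33.5, p = 0.665411, fail to reject H0.


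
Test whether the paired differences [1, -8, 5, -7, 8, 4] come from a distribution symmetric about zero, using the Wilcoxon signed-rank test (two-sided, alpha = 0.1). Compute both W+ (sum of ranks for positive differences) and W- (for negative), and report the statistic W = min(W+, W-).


Step 1: Drop any zero differences (none here) and take |d_i|.
|d| = [1, 8, 5, 7, 8, 4]
Step 2: Midrank |d_i| (ties get averaged ranks).
ranks: |1|->1, |8|->5.5, |5|->3, |7|->4, |8|->5.5, |4|->2
Step 3: Attach original signs; sum ranks with positive sign and with negative sign.
W+ = 1 + 3 + 5.5 + 2 = 11.5
W- = 5.5 + 4 = 9.5
(Check: W+ + W- = 21 should equal n(n+1)/2 = 21.)
Step 4: Test statistic W = min(W+, W-) = 9.5.
Step 5: Ties in |d|, so use the tie-corrected normal approximation.
        E[W] = n(n+1)/4 = 6*7/4 = 10.5.
        Tie groups: |d|=8 (t=2); sum(t^3 - t) = 6.
        Var[W] = n(n+1)(2n+1)/24 - sum(t^3-t)/48 = 546/24 - 6/48 = 22.625.
        z = (W - E[W]) / sqrt(Var[W]) = (9.5 - 10.5) / 4.7566 = -0.2102.
        Two-sided p = 2*Phi(z) = 0.833484.
Step 6: alpha = 0.1. fail to reject H0.

W+ = 11.5, W- = 9.5, W = min = 9.5, p = 0.833484, fail to reject H0.


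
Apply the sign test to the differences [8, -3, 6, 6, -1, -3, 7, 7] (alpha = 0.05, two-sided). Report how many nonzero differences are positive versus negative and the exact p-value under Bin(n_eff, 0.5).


Step 1: Discard zero differences. Original n = 8; n_eff = number of nonzero differences = 8.
Nonzero differences (with sign): +8, -3, +6, +6, -1, -3, +7, +7
Step 2: Count signs: positive = 5, negative = 3.
Step 3: Under H0: P(positive) = 0.5, so the number of positives S ~ Bin(8, 0.5).
Step 4: Two-sided exact p-value = sum of Bin(8,0.5) probabilities at or below the observed probability = 0.726562.
Step 5: alpha = 0.05. fail to reject H0.

n_eff = 8, pos = 5, neg = 3, p = 0.726562, fail to reject H0.


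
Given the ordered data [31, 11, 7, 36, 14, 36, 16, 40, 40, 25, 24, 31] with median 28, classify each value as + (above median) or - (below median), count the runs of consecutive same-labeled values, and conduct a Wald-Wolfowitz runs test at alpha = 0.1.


Step 1: Compute median = 28; label A = above, B = below.
Labels in order: ABBABABAABBA  (n_A = 6, n_B = 6)
Step 2: Count runs R = 9.
Step 3: Under H0 (random ordering), E[R] = 2*n_A*n_B/(n_A+n_B) + 1 = 2*6*6/12 + 1 = 7.0000.
        Var[R] = 2*n_A*n_B*(2*n_A*n_B - n_A - n_B) / ((n_A+n_B)^2 * (n_A+n_B-1)) = 4320/1584 = 2.7273.
        SD[R] = 1.6514.
Step 4: Continuity-corrected z = (R - 0.5 - E[R]) / SD[R] = (9 - 0.5 - 7.0000) / 1.6514 = 0.9083.
Step 5: Two-sided p-value via normal approximation = 2*(1 - Phi(|z|)) = 0.363722.
Step 6: alpha = 0.1. fail to reject H0.

R = 9, z = 0.9083, p = 0.363722, fail to reject H0.


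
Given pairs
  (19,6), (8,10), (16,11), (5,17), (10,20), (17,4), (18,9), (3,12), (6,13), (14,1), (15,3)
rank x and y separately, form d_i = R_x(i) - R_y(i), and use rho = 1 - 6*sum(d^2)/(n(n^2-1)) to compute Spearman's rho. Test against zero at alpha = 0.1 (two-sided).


Step 1: Rank x and y separately (midranks; no ties here).
rank(x): 19->11, 8->4, 16->8, 5->2, 10->5, 17->9, 18->10, 3->1, 6->3, 14->6, 15->7
rank(y): 6->4, 10->6, 11->7, 17->10, 20->11, 4->3, 9->5, 12->8, 13->9, 1->1, 3->2
Step 2: d_i = R_x(i) - R_y(i); compute d_i^2.
  (11-4)^2=49, (4-6)^2=4, (8-7)^2=1, (2-10)^2=64, (5-11)^2=36, (9-3)^2=36, (10-5)^2=25, (1-8)^2=49, (3-9)^2=36, (6-1)^2=25, (7-2)^2=25
sum(d^2) = 350.
Step 3: rho = 1 - 6*350 / (11*(11^2 - 1)) = 1 - 2100/1320 = -0.590909.
Step 4: Under H0, t = rho * sqrt((n-2)/(1-rho^2)) = -2.1974 ~ t(9).
Step 5: Two-sided p-value from the t-distribution with 9 df = 0.055576.
Step 6: alpha = 0.1. reject H0.

rho = -0.5909, p = 0.055576, reject H0 at alpha = 0.1.


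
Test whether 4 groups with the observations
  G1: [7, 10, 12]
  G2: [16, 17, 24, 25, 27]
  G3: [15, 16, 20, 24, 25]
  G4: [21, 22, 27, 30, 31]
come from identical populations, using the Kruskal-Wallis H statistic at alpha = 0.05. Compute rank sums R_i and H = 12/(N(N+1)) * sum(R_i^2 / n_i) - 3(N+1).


Step 1: Combine all N = 18 observations and assign midranks.
sorted (value, group, rank): (7,G1,1), (10,G1,2), (12,G1,3), (15,G3,4), (16,G2,5.5), (16,G3,5.5), (17,G2,7), (20,G3,8), (21,G4,9), (22,G4,10), (24,G2,11.5), (24,G3,11.5), (25,G2,13.5), (25,G3,13.5), (27,G2,15.5), (27,G4,15.5), (30,G4,17), (31,G4,18)
Step 2: Sum ranks within each group.
R_1 = 6 (n_1 = 3)
R_2 = 53 (n_2 = 5)
R_3 = 42.5 (n_3 = 5)
R_4 = 69.5 (n_4 = 5)
Step 3: H = 12/(N(N+1)) * sum(R_i^2/n_i) - 3(N+1)
     = 12/(18*19) * (6^2/3 + 53^2/5 + 42.5^2/5 + 69.5^2/5) - 3*19
     = 0.035088 * 1901.1 - 57
     = 9.705263.
Step 4: Ties present; correction factor C = 1 - 24/(18^3 - 18) = 0.995872. Corrected H = 9.705263 / 0.995872 = 9.745492.
Step 5: Under H0, H ~ chi^2(3); p-value = 0.020858.
Step 6: alpha = 0.05. reject H0.

H = 9.7455, df = 3, p = 0.020858, reject H0.


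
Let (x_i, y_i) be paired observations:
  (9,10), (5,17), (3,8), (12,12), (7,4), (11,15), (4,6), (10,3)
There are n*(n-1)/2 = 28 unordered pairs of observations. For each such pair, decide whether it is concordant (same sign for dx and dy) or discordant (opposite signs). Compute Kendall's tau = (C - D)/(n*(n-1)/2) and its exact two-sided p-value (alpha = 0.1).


Step 1: Enumerate the 28 unordered pairs (i,j) with i<j and classify each by sign(x_j-x_i) * sign(y_j-y_i).
  (1,2):dx=-4,dy=+7->D; (1,3):dx=-6,dy=-2->C; (1,4):dx=+3,dy=+2->C; (1,5):dx=-2,dy=-6->C
  (1,6):dx=+2,dy=+5->C; (1,7):dx=-5,dy=-4->C; (1,8):dx=+1,dy=-7->D; (2,3):dx=-2,dy=-9->C
  (2,4):dx=+7,dy=-5->D; (2,5):dx=+2,dy=-13->D; (2,6):dx=+6,dy=-2->D; (2,7):dx=-1,dy=-11->C
  (2,8):dx=+5,dy=-14->D; (3,4):dx=+9,dy=+4->C; (3,5):dx=+4,dy=-4->D; (3,6):dx=+8,dy=+7->C
  (3,7):dx=+1,dy=-2->D; (3,8):dx=+7,dy=-5->D; (4,5):dx=-5,dy=-8->C; (4,6):dx=-1,dy=+3->D
  (4,7):dx=-8,dy=-6->C; (4,8):dx=-2,dy=-9->C; (5,6):dx=+4,dy=+11->C; (5,7):dx=-3,dy=+2->D
  (5,8):dx=+3,dy=-1->D; (6,7):dx=-7,dy=-9->C; (6,8):dx=-1,dy=-12->C; (7,8):dx=+6,dy=-3->D
Step 2: C = 15, D = 13, total pairs = 28.
Step 3: tau = (C - D)/(n(n-1)/2) = (15 - 13)/28 = 0.071429.
Step 4: Exact two-sided p-value (enumerate n! = 40320 permutations of y under H0): p = 0.904861.
Step 5: alpha = 0.1. fail to reject H0.

tau_b = 0.0714 (C=15, D=13), p = 0.904861, fail to reject H0.


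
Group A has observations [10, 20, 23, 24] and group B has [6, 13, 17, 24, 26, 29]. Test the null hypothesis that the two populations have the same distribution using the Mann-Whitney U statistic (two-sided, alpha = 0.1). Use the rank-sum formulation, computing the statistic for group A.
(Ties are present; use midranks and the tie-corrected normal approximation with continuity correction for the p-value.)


Step 1: Combine and sort all 10 observations; assign midranks.
sorted (value, group): (6,Y), (10,X), (13,Y), (17,Y), (20,X), (23,X), (24,X), (24,Y), (26,Y), (29,Y)
ranks: 6->1, 10->2, 13->3, 17->4, 20->5, 23->6, 24->7.5, 24->7.5, 26->9, 29->10
Step 2: Rank sum for X: R1 = 2 + 5 + 6 + 7.5 = 20.5.
Step 3: U_X = R1 - n1(n1+1)/2 = 20.5 - 4*5/2 = 20.5 - 10 = 10.5.
       U_Y = n1*n2 - U_X = 24 - 10.5 = 13.5.
Step 4: Ties are present, so use the tie-corrected normal approximation (with continuity correction) for the p-value.
Step 5: p-value = 0.830664; compare to alpha = 0.1. fail to reject H0.

U_X = 10.5, p = 0.830664, fail to reject H0 at alpha = 0.1.


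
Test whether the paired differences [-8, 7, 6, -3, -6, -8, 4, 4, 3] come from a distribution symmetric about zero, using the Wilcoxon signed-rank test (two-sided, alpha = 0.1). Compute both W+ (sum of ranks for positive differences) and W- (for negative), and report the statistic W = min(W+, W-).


Step 1: Drop any zero differences (none here) and take |d_i|.
|d| = [8, 7, 6, 3, 6, 8, 4, 4, 3]
Step 2: Midrank |d_i| (ties get averaged ranks).
ranks: |8|->8.5, |7|->7, |6|->5.5, |3|->1.5, |6|->5.5, |8|->8.5, |4|->3.5, |4|->3.5, |3|->1.5
Step 3: Attach original signs; sum ranks with positive sign and with negative sign.
W+ = 7 + 5.5 + 3.5 + 3.5 + 1.5 = 21
W- = 8.5 + 1.5 + 5.5 + 8.5 = 24
(Check: W+ + W- = 45 should equal n(n+1)/2 = 45.)
Step 4: Test statistic W = min(W+, W-) = 21.
Step 5: Ties in |d|, so use the tie-corrected normal approximation.
        E[W] = n(n+1)/4 = 9*10/4 = 22.5.
        Tie groups: |d|=3 (t=2), |d|=4 (t=2), |d|=6 (t=2), |d|=8 (t=2); sum(t^3 - t) = 24.
        Var[W] = n(n+1)(2n+1)/24 - sum(t^3-t)/48 = 1710/24 - 24/48 = 70.75.
        z = (W - E[W]) / sqrt(Var[W]) = (21 - 22.5) / 8.4113 = -0.1783.
        Two-sided p = 2*Phi(z) = 0.858463.
Step 6: alpha = 0.1. fail to reject H0.

W+ = 21, W- = 24, W = min = 21, p = 0.858463, fail to reject H0.


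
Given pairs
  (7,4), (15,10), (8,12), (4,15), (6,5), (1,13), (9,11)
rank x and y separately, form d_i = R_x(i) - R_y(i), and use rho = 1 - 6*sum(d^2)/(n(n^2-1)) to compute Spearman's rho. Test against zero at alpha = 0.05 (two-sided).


Step 1: Rank x and y separately (midranks; no ties here).
rank(x): 7->4, 15->7, 8->5, 4->2, 6->3, 1->1, 9->6
rank(y): 4->1, 10->3, 12->5, 15->7, 5->2, 13->6, 11->4
Step 2: d_i = R_x(i) - R_y(i); compute d_i^2.
  (4-1)^2=9, (7-3)^2=16, (5-5)^2=0, (2-7)^2=25, (3-2)^2=1, (1-6)^2=25, (6-4)^2=4
sum(d^2) = 80.
Step 3: rho = 1 - 6*80 / (7*(7^2 - 1)) = 1 - 480/336 = -0.428571.
Step 4: Under H0, t = rho * sqrt((n-2)/(1-rho^2)) = -1.0607 ~ t(5).
Step 5: Two-sided p-value from the t-distribution with 5 df = 0.337368.
Step 6: alpha = 0.05. fail to reject H0.

rho = -0.4286, p = 0.337368, fail to reject H0 at alpha = 0.05.


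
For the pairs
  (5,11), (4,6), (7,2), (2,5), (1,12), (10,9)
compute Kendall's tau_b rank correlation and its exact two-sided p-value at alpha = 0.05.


Step 1: Enumerate the 15 unordered pairs (i,j) with i<j and classify each by sign(x_j-x_i) * sign(y_j-y_i).
  (1,2):dx=-1,dy=-5->C; (1,3):dx=+2,dy=-9->D; (1,4):dx=-3,dy=-6->C; (1,5):dx=-4,dy=+1->D
  (1,6):dx=+5,dy=-2->D; (2,3):dx=+3,dy=-4->D; (2,4):dx=-2,dy=-1->C; (2,5):dx=-3,dy=+6->D
  (2,6):dx=+6,dy=+3->C; (3,4):dx=-5,dy=+3->D; (3,5):dx=-6,dy=+10->D; (3,6):dx=+3,dy=+7->C
  (4,5):dx=-1,dy=+7->D; (4,6):dx=+8,dy=+4->C; (5,6):dx=+9,dy=-3->D
Step 2: C = 6, D = 9, total pairs = 15.
Step 3: tau = (C - D)/(n(n-1)/2) = (6 - 9)/15 = -0.200000.
Step 4: Exact two-sided p-value (enumerate n! = 720 permutations of y under H0): p = 0.719444.
Step 5: alpha = 0.05. fail to reject H0.

tau_b = -0.2000 (C=6, D=9), p = 0.719444, fail to reject H0.


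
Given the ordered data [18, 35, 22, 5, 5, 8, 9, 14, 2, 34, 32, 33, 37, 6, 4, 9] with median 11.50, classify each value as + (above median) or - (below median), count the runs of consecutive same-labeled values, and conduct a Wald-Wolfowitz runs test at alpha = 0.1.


Step 1: Compute median = 11.50; label A = above, B = below.
Labels in order: AAABBBBABAAAABBB  (n_A = 8, n_B = 8)
Step 2: Count runs R = 6.
Step 3: Under H0 (random ordering), E[R] = 2*n_A*n_B/(n_A+n_B) + 1 = 2*8*8/16 + 1 = 9.0000.
        Var[R] = 2*n_A*n_B*(2*n_A*n_B - n_A - n_B) / ((n_A+n_B)^2 * (n_A+n_B-1)) = 14336/3840 = 3.7333.
        SD[R] = 1.9322.
Step 4: Continuity-corrected z = (R + 0.5 - E[R]) / SD[R] = (6 + 0.5 - 9.0000) / 1.9322 = -1.2939.
Step 5: Two-sided p-value via normal approximation = 2*(1 - Phi(|z|)) = 0.195709.
Step 6: alpha = 0.1. fail to reject H0.

R = 6, z = -1.2939, p = 0.195709, fail to reject H0.


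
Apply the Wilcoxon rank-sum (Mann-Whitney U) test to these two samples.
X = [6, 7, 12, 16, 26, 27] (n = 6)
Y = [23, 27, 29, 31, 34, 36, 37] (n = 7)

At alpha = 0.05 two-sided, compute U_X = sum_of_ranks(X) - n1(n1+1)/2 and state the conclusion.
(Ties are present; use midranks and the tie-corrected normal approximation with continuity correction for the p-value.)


Step 1: Combine and sort all 13 observations; assign midranks.
sorted (value, group): (6,X), (7,X), (12,X), (16,X), (23,Y), (26,X), (27,X), (27,Y), (29,Y), (31,Y), (34,Y), (36,Y), (37,Y)
ranks: 6->1, 7->2, 12->3, 16->4, 23->5, 26->6, 27->7.5, 27->7.5, 29->9, 31->10, 34->11, 36->12, 37->13
Step 2: Rank sum for X: R1 = 1 + 2 + 3 + 4 + 6 + 7.5 = 23.5.
Step 3: U_X = R1 - n1(n1+1)/2 = 23.5 - 6*7/2 = 23.5 - 21 = 2.5.
       U_Y = n1*n2 - U_X = 42 - 2.5 = 39.5.
Step 4: Ties are present, so use the tie-corrected normal approximation (with continuity correction) for the p-value.
Step 5: p-value = 0.010025; compare to alpha = 0.05. reject H0.

U_X = 2.5, p = 0.010025, reject H0 at alpha = 0.05.


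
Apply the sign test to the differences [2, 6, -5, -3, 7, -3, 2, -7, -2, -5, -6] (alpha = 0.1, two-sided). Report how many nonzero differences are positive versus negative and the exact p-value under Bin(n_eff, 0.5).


Step 1: Discard zero differences. Original n = 11; n_eff = number of nonzero differences = 11.
Nonzero differences (with sign): +2, +6, -5, -3, +7, -3, +2, -7, -2, -5, -6
Step 2: Count signs: positive = 4, negative = 7.
Step 3: Under H0: P(positive) = 0.5, so the number of positives S ~ Bin(11, 0.5).
Step 4: Two-sided exact p-value = sum of Bin(11,0.5) probabilities at or below the observed probability = 0.548828.
Step 5: alpha = 0.1. fail to reject H0.

n_eff = 11, pos = 4, neg = 7, p = 0.548828, fail to reject H0.


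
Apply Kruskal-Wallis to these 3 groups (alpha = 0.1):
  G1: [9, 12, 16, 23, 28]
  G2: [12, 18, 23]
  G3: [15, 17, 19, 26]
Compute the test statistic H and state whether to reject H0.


Step 1: Combine all N = 12 observations and assign midranks.
sorted (value, group, rank): (9,G1,1), (12,G1,2.5), (12,G2,2.5), (15,G3,4), (16,G1,5), (17,G3,6), (18,G2,7), (19,G3,8), (23,G1,9.5), (23,G2,9.5), (26,G3,11), (28,G1,12)
Step 2: Sum ranks within each group.
R_1 = 30 (n_1 = 5)
R_2 = 19 (n_2 = 3)
R_3 = 29 (n_3 = 4)
Step 3: H = 12/(N(N+1)) * sum(R_i^2/n_i) - 3(N+1)
     = 12/(12*13) * (30^2/5 + 19^2/3 + 29^2/4) - 3*13
     = 0.076923 * 510.583 - 39
     = 0.275641.
Step 4: Ties present; correction factor C = 1 - 12/(12^3 - 12) = 0.993007. Corrected H = 0.275641 / 0.993007 = 0.277582.
Step 5: Under H0, H ~ chi^2(2); p-value = 0.870410.
Step 6: alpha = 0.1. fail to reject H0.

H = 0.2776, df = 2, p = 0.870410, fail to reject H0.


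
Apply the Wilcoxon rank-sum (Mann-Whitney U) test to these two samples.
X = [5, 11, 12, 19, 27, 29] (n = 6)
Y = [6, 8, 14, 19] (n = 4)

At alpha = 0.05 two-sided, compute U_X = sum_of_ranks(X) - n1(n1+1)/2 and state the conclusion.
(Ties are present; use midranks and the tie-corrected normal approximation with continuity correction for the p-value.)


Step 1: Combine and sort all 10 observations; assign midranks.
sorted (value, group): (5,X), (6,Y), (8,Y), (11,X), (12,X), (14,Y), (19,X), (19,Y), (27,X), (29,X)
ranks: 5->1, 6->2, 8->3, 11->4, 12->5, 14->6, 19->7.5, 19->7.5, 27->9, 29->10
Step 2: Rank sum for X: R1 = 1 + 4 + 5 + 7.5 + 9 + 10 = 36.5.
Step 3: U_X = R1 - n1(n1+1)/2 = 36.5 - 6*7/2 = 36.5 - 21 = 15.5.
       U_Y = n1*n2 - U_X = 24 - 15.5 = 8.5.
Step 4: Ties are present, so use the tie-corrected normal approximation (with continuity correction) for the p-value.
Step 5: p-value = 0.521166; compare to alpha = 0.05. fail to reject H0.

U_X = 15.5, p = 0.521166, fail to reject H0 at alpha = 0.05.


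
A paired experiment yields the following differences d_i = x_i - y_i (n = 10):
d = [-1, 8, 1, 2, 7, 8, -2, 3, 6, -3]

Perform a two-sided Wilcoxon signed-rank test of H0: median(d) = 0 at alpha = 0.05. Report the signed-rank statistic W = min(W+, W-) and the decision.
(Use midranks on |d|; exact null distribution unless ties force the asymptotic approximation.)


Step 1: Drop any zero differences (none here) and take |d_i|.
|d| = [1, 8, 1, 2, 7, 8, 2, 3, 6, 3]
Step 2: Midrank |d_i| (ties get averaged ranks).
ranks: |1|->1.5, |8|->9.5, |1|->1.5, |2|->3.5, |7|->8, |8|->9.5, |2|->3.5, |3|->5.5, |6|->7, |3|->5.5
Step 3: Attach original signs; sum ranks with positive sign and with negative sign.
W+ = 9.5 + 1.5 + 3.5 + 8 + 9.5 + 5.5 + 7 = 44.5
W- = 1.5 + 3.5 + 5.5 = 10.5
(Check: W+ + W- = 55 should equal n(n+1)/2 = 55.)
Step 4: Test statistic W = min(W+, W-) = 10.5.
Step 5: Ties in |d|, so use the tie-corrected normal approximation.
        E[W] = n(n+1)/4 = 10*11/4 = 27.5.
        Tie groups: |d|=1 (t=2), |d|=2 (t=2), |d|=3 (t=2), |d|=8 (t=2); sum(t^3 - t) = 24.
        Var[W] = n(n+1)(2n+1)/24 - sum(t^3-t)/48 = 2310/24 - 24/48 = 95.75.
        z = (W - E[W]) / sqrt(Var[W]) = (10.5 - 27.5) / 9.7852 = -1.7373.
        Two-sided p = 2*Phi(z) = 0.082331.
Step 6: alpha = 0.05. fail to reject H0.

W+ = 44.5, W- = 10.5, W = min = 10.5, p = 0.082331, fail to reject H0.


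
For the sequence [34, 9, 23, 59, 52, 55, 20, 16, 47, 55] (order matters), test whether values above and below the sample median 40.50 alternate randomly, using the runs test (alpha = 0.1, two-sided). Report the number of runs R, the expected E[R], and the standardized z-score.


Step 1: Compute median = 40.50; label A = above, B = below.
Labels in order: BBBAAABBAA  (n_A = 5, n_B = 5)
Step 2: Count runs R = 4.
Step 3: Under H0 (random ordering), E[R] = 2*n_A*n_B/(n_A+n_B) + 1 = 2*5*5/10 + 1 = 6.0000.
        Var[R] = 2*n_A*n_B*(2*n_A*n_B - n_A - n_B) / ((n_A+n_B)^2 * (n_A+n_B-1)) = 2000/900 = 2.2222.
        SD[R] = 1.4907.
Step 4: Continuity-corrected z = (R + 0.5 - E[R]) / SD[R] = (4 + 0.5 - 6.0000) / 1.4907 = -1.0062.
Step 5: Two-sided p-value via normal approximation = 2*(1 - Phi(|z|)) = 0.314305.
Step 6: alpha = 0.1. fail to reject H0.

R = 4, z = -1.0062, p = 0.314305, fail to reject H0.


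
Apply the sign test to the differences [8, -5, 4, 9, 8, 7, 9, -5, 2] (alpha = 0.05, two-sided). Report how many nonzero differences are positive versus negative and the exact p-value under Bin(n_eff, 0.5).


Step 1: Discard zero differences. Original n = 9; n_eff = number of nonzero differences = 9.
Nonzero differences (with sign): +8, -5, +4, +9, +8, +7, +9, -5, +2
Step 2: Count signs: positive = 7, negative = 2.
Step 3: Under H0: P(positive) = 0.5, so the number of positives S ~ Bin(9, 0.5).
Step 4: Two-sided exact p-value = sum of Bin(9,0.5) probabilities at or below the observed probability = 0.179688.
Step 5: alpha = 0.05. fail to reject H0.

n_eff = 9, pos = 7, neg = 2, p = 0.179688, fail to reject H0.


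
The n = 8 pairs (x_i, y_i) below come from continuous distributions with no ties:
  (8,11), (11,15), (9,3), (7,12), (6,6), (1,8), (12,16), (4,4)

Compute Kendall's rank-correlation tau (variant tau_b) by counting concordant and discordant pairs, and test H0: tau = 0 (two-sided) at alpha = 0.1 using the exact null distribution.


Step 1: Enumerate the 28 unordered pairs (i,j) with i<j and classify each by sign(x_j-x_i) * sign(y_j-y_i).
  (1,2):dx=+3,dy=+4->C; (1,3):dx=+1,dy=-8->D; (1,4):dx=-1,dy=+1->D; (1,5):dx=-2,dy=-5->C
  (1,6):dx=-7,dy=-3->C; (1,7):dx=+4,dy=+5->C; (1,8):dx=-4,dy=-7->C; (2,3):dx=-2,dy=-12->C
  (2,4):dx=-4,dy=-3->C; (2,5):dx=-5,dy=-9->C; (2,6):dx=-10,dy=-7->C; (2,7):dx=+1,dy=+1->C
  (2,8):dx=-7,dy=-11->C; (3,4):dx=-2,dy=+9->D; (3,5):dx=-3,dy=+3->D; (3,6):dx=-8,dy=+5->D
  (3,7):dx=+3,dy=+13->C; (3,8):dx=-5,dy=+1->D; (4,5):dx=-1,dy=-6->C; (4,6):dx=-6,dy=-4->C
  (4,7):dx=+5,dy=+4->C; (4,8):dx=-3,dy=-8->C; (5,6):dx=-5,dy=+2->D; (5,7):dx=+6,dy=+10->C
  (5,8):dx=-2,dy=-2->C; (6,7):dx=+11,dy=+8->C; (6,8):dx=+3,dy=-4->D; (7,8):dx=-8,dy=-12->C
Step 2: C = 20, D = 8, total pairs = 28.
Step 3: tau = (C - D)/(n(n-1)/2) = (20 - 8)/28 = 0.428571.
Step 4: Exact two-sided p-value (enumerate n! = 40320 permutations of y under H0): p = 0.178869.
Step 5: alpha = 0.1. fail to reject H0.

tau_b = 0.4286 (C=20, D=8), p = 0.178869, fail to reject H0.


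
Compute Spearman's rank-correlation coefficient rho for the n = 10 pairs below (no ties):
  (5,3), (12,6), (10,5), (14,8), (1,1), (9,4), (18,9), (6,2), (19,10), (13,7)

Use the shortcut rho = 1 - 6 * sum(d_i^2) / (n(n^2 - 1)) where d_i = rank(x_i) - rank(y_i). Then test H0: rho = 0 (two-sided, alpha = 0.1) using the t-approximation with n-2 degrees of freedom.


Step 1: Rank x and y separately (midranks; no ties here).
rank(x): 5->2, 12->6, 10->5, 14->8, 1->1, 9->4, 18->9, 6->3, 19->10, 13->7
rank(y): 3->3, 6->6, 5->5, 8->8, 1->1, 4->4, 9->9, 2->2, 10->10, 7->7
Step 2: d_i = R_x(i) - R_y(i); compute d_i^2.
  (2-3)^2=1, (6-6)^2=0, (5-5)^2=0, (8-8)^2=0, (1-1)^2=0, (4-4)^2=0, (9-9)^2=0, (3-2)^2=1, (10-10)^2=0, (7-7)^2=0
sum(d^2) = 2.
Step 3: rho = 1 - 6*2 / (10*(10^2 - 1)) = 1 - 12/990 = 0.987879.
Step 4: Under H0, t = rho * sqrt((n-2)/(1-rho^2)) = 18.0003 ~ t(8).
Step 5: Two-sided p-value from the t-distribution with 8 df = 0.000000.
Step 6: alpha = 0.1. reject H0.

rho = 0.9879, p = 0.000000, reject H0 at alpha = 0.1.


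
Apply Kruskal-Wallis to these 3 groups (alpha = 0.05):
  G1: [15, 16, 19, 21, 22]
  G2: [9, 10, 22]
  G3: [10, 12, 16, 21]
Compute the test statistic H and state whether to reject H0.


Step 1: Combine all N = 12 observations and assign midranks.
sorted (value, group, rank): (9,G2,1), (10,G2,2.5), (10,G3,2.5), (12,G3,4), (15,G1,5), (16,G1,6.5), (16,G3,6.5), (19,G1,8), (21,G1,9.5), (21,G3,9.5), (22,G1,11.5), (22,G2,11.5)
Step 2: Sum ranks within each group.
R_1 = 40.5 (n_1 = 5)
R_2 = 15 (n_2 = 3)
R_3 = 22.5 (n_3 = 4)
Step 3: H = 12/(N(N+1)) * sum(R_i^2/n_i) - 3(N+1)
     = 12/(12*13) * (40.5^2/5 + 15^2/3 + 22.5^2/4) - 3*13
     = 0.076923 * 529.612 - 39
     = 1.739423.
Step 4: Ties present; correction factor C = 1 - 24/(12^3 - 12) = 0.986014. Corrected H = 1.739423 / 0.986014 = 1.764096.
Step 5: Under H0, H ~ chi^2(2); p-value = 0.413934.
Step 6: alpha = 0.05. fail to reject H0.

H = 1.7641, df = 2, p = 0.413934, fail to reject H0.


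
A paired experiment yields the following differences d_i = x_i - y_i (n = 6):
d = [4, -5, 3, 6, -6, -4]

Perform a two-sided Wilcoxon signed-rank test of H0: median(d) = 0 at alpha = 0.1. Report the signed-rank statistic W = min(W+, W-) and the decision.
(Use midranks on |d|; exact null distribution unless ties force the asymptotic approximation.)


Step 1: Drop any zero differences (none here) and take |d_i|.
|d| = [4, 5, 3, 6, 6, 4]
Step 2: Midrank |d_i| (ties get averaged ranks).
ranks: |4|->2.5, |5|->4, |3|->1, |6|->5.5, |6|->5.5, |4|->2.5
Step 3: Attach original signs; sum ranks with positive sign and with negative sign.
W+ = 2.5 + 1 + 5.5 = 9
W- = 4 + 5.5 + 2.5 = 12
(Check: W+ + W- = 21 should equal n(n+1)/2 = 21.)
Step 4: Test statistic W = min(W+, W-) = 9.
Step 5: Ties in |d|, so use the tie-corrected normal approximation.
        E[W] = n(n+1)/4 = 6*7/4 = 10.5.
        Tie groups: |d|=4 (t=2), |d|=6 (t=2); sum(t^3 - t) = 12.
        Var[W] = n(n+1)(2n+1)/24 - sum(t^3-t)/48 = 546/24 - 12/48 = 22.5.
        z = (W - E[W]) / sqrt(Var[W]) = (9 - 10.5) / 4.7434 = -0.3162.
        Two-sided p = 2*Phi(z) = 0.751830.
Step 6: alpha = 0.1. fail to reject H0.

W+ = 9, W- = 12, W = min = 9, p = 0.751830, fail to reject H0.


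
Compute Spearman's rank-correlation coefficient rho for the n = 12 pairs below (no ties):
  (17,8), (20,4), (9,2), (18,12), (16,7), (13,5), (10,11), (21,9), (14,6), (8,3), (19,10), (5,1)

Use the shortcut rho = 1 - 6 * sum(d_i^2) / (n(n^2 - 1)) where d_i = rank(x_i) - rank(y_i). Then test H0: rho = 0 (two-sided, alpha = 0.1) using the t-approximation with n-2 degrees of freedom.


Step 1: Rank x and y separately (midranks; no ties here).
rank(x): 17->8, 20->11, 9->3, 18->9, 16->7, 13->5, 10->4, 21->12, 14->6, 8->2, 19->10, 5->1
rank(y): 8->8, 4->4, 2->2, 12->12, 7->7, 5->5, 11->11, 9->9, 6->6, 3->3, 10->10, 1->1
Step 2: d_i = R_x(i) - R_y(i); compute d_i^2.
  (8-8)^2=0, (11-4)^2=49, (3-2)^2=1, (9-12)^2=9, (7-7)^2=0, (5-5)^2=0, (4-11)^2=49, (12-9)^2=9, (6-6)^2=0, (2-3)^2=1, (10-10)^2=0, (1-1)^2=0
sum(d^2) = 118.
Step 3: rho = 1 - 6*118 / (12*(12^2 - 1)) = 1 - 708/1716 = 0.587413.
Step 4: Under H0, t = rho * sqrt((n-2)/(1-rho^2)) = 2.2953 ~ t(10).
Step 5: Two-sided p-value from the t-distribution with 10 df = 0.044609.
Step 6: alpha = 0.1. reject H0.

rho = 0.5874, p = 0.044609, reject H0 at alpha = 0.1.


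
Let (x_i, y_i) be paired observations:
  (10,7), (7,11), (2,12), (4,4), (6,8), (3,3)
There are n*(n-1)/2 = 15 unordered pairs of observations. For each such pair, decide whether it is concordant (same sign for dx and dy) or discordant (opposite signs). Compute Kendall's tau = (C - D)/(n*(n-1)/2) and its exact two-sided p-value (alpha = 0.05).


Step 1: Enumerate the 15 unordered pairs (i,j) with i<j and classify each by sign(x_j-x_i) * sign(y_j-y_i).
  (1,2):dx=-3,dy=+4->D; (1,3):dx=-8,dy=+5->D; (1,4):dx=-6,dy=-3->C; (1,5):dx=-4,dy=+1->D
  (1,6):dx=-7,dy=-4->C; (2,3):dx=-5,dy=+1->D; (2,4):dx=-3,dy=-7->C; (2,5):dx=-1,dy=-3->C
  (2,6):dx=-4,dy=-8->C; (3,4):dx=+2,dy=-8->D; (3,5):dx=+4,dy=-4->D; (3,6):dx=+1,dy=-9->D
  (4,5):dx=+2,dy=+4->C; (4,6):dx=-1,dy=-1->C; (5,6):dx=-3,dy=-5->C
Step 2: C = 8, D = 7, total pairs = 15.
Step 3: tau = (C - D)/(n(n-1)/2) = (8 - 7)/15 = 0.066667.
Step 4: Exact two-sided p-value (enumerate n! = 720 permutations of y under H0): p = 1.000000.
Step 5: alpha = 0.05. fail to reject H0.

tau_b = 0.0667 (C=8, D=7), p = 1.000000, fail to reject H0.


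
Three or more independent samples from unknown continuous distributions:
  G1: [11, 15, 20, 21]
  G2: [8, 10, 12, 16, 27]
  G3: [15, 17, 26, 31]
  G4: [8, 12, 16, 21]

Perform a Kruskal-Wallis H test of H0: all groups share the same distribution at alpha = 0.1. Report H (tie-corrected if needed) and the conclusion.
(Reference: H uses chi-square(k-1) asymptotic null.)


Step 1: Combine all N = 17 observations and assign midranks.
sorted (value, group, rank): (8,G2,1.5), (8,G4,1.5), (10,G2,3), (11,G1,4), (12,G2,5.5), (12,G4,5.5), (15,G1,7.5), (15,G3,7.5), (16,G2,9.5), (16,G4,9.5), (17,G3,11), (20,G1,12), (21,G1,13.5), (21,G4,13.5), (26,G3,15), (27,G2,16), (31,G3,17)
Step 2: Sum ranks within each group.
R_1 = 37 (n_1 = 4)
R_2 = 35.5 (n_2 = 5)
R_3 = 50.5 (n_3 = 4)
R_4 = 30 (n_4 = 4)
Step 3: H = 12/(N(N+1)) * sum(R_i^2/n_i) - 3(N+1)
     = 12/(17*18) * (37^2/4 + 35.5^2/5 + 50.5^2/4 + 30^2/4) - 3*18
     = 0.039216 * 1456.86 - 54
     = 3.131863.
Step 4: Ties present; correction factor C = 1 - 30/(17^3 - 17) = 0.993873. Corrected H = 3.131863 / 0.993873 = 3.151171.
Step 5: Under H0, H ~ chi^2(3); p-value = 0.368900.
Step 6: alpha = 0.1. fail to reject H0.

H = 3.1512, df = 3, p = 0.368900, fail to reject H0.


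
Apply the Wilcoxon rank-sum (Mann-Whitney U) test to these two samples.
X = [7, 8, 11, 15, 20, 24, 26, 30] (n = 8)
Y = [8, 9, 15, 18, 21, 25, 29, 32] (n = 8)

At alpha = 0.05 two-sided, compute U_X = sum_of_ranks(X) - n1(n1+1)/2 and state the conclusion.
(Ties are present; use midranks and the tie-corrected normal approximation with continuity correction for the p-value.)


Step 1: Combine and sort all 16 observations; assign midranks.
sorted (value, group): (7,X), (8,X), (8,Y), (9,Y), (11,X), (15,X), (15,Y), (18,Y), (20,X), (21,Y), (24,X), (25,Y), (26,X), (29,Y), (30,X), (32,Y)
ranks: 7->1, 8->2.5, 8->2.5, 9->4, 11->5, 15->6.5, 15->6.5, 18->8, 20->9, 21->10, 24->11, 25->12, 26->13, 29->14, 30->15, 32->16
Step 2: Rank sum for X: R1 = 1 + 2.5 + 5 + 6.5 + 9 + 11 + 13 + 15 = 63.
Step 3: U_X = R1 - n1(n1+1)/2 = 63 - 8*9/2 = 63 - 36 = 27.
       U_Y = n1*n2 - U_X = 64 - 27 = 37.
Step 4: Ties are present, so use the tie-corrected normal approximation (with continuity correction) for the p-value.
Step 5: p-value = 0.636006; compare to alpha = 0.05. fail to reject H0.

U_X = 27, p = 0.636006, fail to reject H0 at alpha = 0.05.


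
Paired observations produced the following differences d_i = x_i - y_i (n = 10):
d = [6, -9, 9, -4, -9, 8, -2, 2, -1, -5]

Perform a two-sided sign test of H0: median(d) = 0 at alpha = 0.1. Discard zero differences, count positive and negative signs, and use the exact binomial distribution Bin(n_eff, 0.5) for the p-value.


Step 1: Discard zero differences. Original n = 10; n_eff = number of nonzero differences = 10.
Nonzero differences (with sign): +6, -9, +9, -4, -9, +8, -2, +2, -1, -5
Step 2: Count signs: positive = 4, negative = 6.
Step 3: Under H0: P(positive) = 0.5, so the number of positives S ~ Bin(10, 0.5).
Step 4: Two-sided exact p-value = sum of Bin(10,0.5) probabilities at or below the observed probability = 0.753906.
Step 5: alpha = 0.1. fail to reject H0.

n_eff = 10, pos = 4, neg = 6, p = 0.753906, fail to reject H0.


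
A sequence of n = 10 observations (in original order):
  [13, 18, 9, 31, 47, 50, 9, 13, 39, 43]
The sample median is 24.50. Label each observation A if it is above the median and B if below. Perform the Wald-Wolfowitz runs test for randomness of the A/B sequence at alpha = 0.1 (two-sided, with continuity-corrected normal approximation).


Step 1: Compute median = 24.50; label A = above, B = below.
Labels in order: BBBAAABBAA  (n_A = 5, n_B = 5)
Step 2: Count runs R = 4.
Step 3: Under H0 (random ordering), E[R] = 2*n_A*n_B/(n_A+n_B) + 1 = 2*5*5/10 + 1 = 6.0000.
        Var[R] = 2*n_A*n_B*(2*n_A*n_B - n_A - n_B) / ((n_A+n_B)^2 * (n_A+n_B-1)) = 2000/900 = 2.2222.
        SD[R] = 1.4907.
Step 4: Continuity-corrected z = (R + 0.5 - E[R]) / SD[R] = (4 + 0.5 - 6.0000) / 1.4907 = -1.0062.
Step 5: Two-sided p-value via normal approximation = 2*(1 - Phi(|z|)) = 0.314305.
Step 6: alpha = 0.1. fail to reject H0.

R = 4, z = -1.0062, p = 0.314305, fail to reject H0.


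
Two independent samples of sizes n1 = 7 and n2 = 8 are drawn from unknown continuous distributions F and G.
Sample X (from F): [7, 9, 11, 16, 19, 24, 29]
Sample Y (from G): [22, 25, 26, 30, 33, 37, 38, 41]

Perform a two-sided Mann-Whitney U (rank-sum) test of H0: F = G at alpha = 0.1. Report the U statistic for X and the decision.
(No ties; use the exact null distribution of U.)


Step 1: Combine and sort all 15 observations; assign midranks.
sorted (value, group): (7,X), (9,X), (11,X), (16,X), (19,X), (22,Y), (24,X), (25,Y), (26,Y), (29,X), (30,Y), (33,Y), (37,Y), (38,Y), (41,Y)
ranks: 7->1, 9->2, 11->3, 16->4, 19->5, 22->6, 24->7, 25->8, 26->9, 29->10, 30->11, 33->12, 37->13, 38->14, 41->15
Step 2: Rank sum for X: R1 = 1 + 2 + 3 + 4 + 5 + 7 + 10 = 32.
Step 3: U_X = R1 - n1(n1+1)/2 = 32 - 7*8/2 = 32 - 28 = 4.
       U_Y = n1*n2 - U_X = 56 - 4 = 52.
Step 4: No ties, so the exact null distribution of U (based on enumerating the C(15,7) = 6435 equally likely rank assignments) gives the two-sided p-value.
Step 5: p-value = 0.003730; compare to alpha = 0.1. reject H0.

U_X = 4, p = 0.003730, reject H0 at alpha = 0.1.


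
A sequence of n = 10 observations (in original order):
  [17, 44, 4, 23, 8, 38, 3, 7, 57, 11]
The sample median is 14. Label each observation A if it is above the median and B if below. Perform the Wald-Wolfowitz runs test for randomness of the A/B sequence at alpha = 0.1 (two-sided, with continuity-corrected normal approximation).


Step 1: Compute median = 14; label A = above, B = below.
Labels in order: AABABABBAB  (n_A = 5, n_B = 5)
Step 2: Count runs R = 8.
Step 3: Under H0 (random ordering), E[R] = 2*n_A*n_B/(n_A+n_B) + 1 = 2*5*5/10 + 1 = 6.0000.
        Var[R] = 2*n_A*n_B*(2*n_A*n_B - n_A - n_B) / ((n_A+n_B)^2 * (n_A+n_B-1)) = 2000/900 = 2.2222.
        SD[R] = 1.4907.
Step 4: Continuity-corrected z = (R - 0.5 - E[R]) / SD[R] = (8 - 0.5 - 6.0000) / 1.4907 = 1.0062.
Step 5: Two-sided p-value via normal approximation = 2*(1 - Phi(|z|)) = 0.314305.
Step 6: alpha = 0.1. fail to reject H0.

R = 8, z = 1.0062, p = 0.314305, fail to reject H0.


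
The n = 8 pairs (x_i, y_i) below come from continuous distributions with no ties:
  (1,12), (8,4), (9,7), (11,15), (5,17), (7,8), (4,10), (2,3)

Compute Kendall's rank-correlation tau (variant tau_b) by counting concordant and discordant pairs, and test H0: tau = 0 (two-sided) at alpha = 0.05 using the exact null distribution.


Step 1: Enumerate the 28 unordered pairs (i,j) with i<j and classify each by sign(x_j-x_i) * sign(y_j-y_i).
  (1,2):dx=+7,dy=-8->D; (1,3):dx=+8,dy=-5->D; (1,4):dx=+10,dy=+3->C; (1,5):dx=+4,dy=+5->C
  (1,6):dx=+6,dy=-4->D; (1,7):dx=+3,dy=-2->D; (1,8):dx=+1,dy=-9->D; (2,3):dx=+1,dy=+3->C
  (2,4):dx=+3,dy=+11->C; (2,5):dx=-3,dy=+13->D; (2,6):dx=-1,dy=+4->D; (2,7):dx=-4,dy=+6->D
  (2,8):dx=-6,dy=-1->C; (3,4):dx=+2,dy=+8->C; (3,5):dx=-4,dy=+10->D; (3,6):dx=-2,dy=+1->D
  (3,7):dx=-5,dy=+3->D; (3,8):dx=-7,dy=-4->C; (4,5):dx=-6,dy=+2->D; (4,6):dx=-4,dy=-7->C
  (4,7):dx=-7,dy=-5->C; (4,8):dx=-9,dy=-12->C; (5,6):dx=+2,dy=-9->D; (5,7):dx=-1,dy=-7->C
  (5,8):dx=-3,dy=-14->C; (6,7):dx=-3,dy=+2->D; (6,8):dx=-5,dy=-5->C; (7,8):dx=-2,dy=-7->C
Step 2: C = 14, D = 14, total pairs = 28.
Step 3: tau = (C - D)/(n(n-1)/2) = (14 - 14)/28 = 0.000000.
Step 4: Exact two-sided p-value (enumerate n! = 40320 permutations of y under H0): p = 1.000000.
Step 5: alpha = 0.05. fail to reject H0.

tau_b = 0.0000 (C=14, D=14), p = 1.000000, fail to reject H0.


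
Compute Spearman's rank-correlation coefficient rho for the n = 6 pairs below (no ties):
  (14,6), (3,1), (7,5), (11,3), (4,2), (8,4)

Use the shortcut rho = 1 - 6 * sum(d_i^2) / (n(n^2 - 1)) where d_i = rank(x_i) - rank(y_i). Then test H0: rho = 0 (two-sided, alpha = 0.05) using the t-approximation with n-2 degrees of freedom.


Step 1: Rank x and y separately (midranks; no ties here).
rank(x): 14->6, 3->1, 7->3, 11->5, 4->2, 8->4
rank(y): 6->6, 1->1, 5->5, 3->3, 2->2, 4->4
Step 2: d_i = R_x(i) - R_y(i); compute d_i^2.
  (6-6)^2=0, (1-1)^2=0, (3-5)^2=4, (5-3)^2=4, (2-2)^2=0, (4-4)^2=0
sum(d^2) = 8.
Step 3: rho = 1 - 6*8 / (6*(6^2 - 1)) = 1 - 48/210 = 0.771429.
Step 4: Under H0, t = rho * sqrt((n-2)/(1-rho^2)) = 2.4247 ~ t(4).
Step 5: Two-sided p-value from the t-distribution with 4 df = 0.072397.
Step 6: alpha = 0.05. fail to reject H0.

rho = 0.7714, p = 0.072397, fail to reject H0 at alpha = 0.05.
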